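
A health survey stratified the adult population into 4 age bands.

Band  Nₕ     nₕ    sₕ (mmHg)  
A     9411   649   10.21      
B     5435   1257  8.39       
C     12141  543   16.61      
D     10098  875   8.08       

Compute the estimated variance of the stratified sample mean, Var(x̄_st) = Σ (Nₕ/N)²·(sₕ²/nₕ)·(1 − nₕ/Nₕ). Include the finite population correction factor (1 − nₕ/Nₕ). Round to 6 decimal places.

0.067629

N = 37085. Term for each stratum: Wₕ²sₕ²/nₕ·(1−nₕ/Nₕ).
Var(x̄_st) = 0.009630509 + 0.000924613 + 0.052021208 + 0.005052725 = 0.067629055 → 0.067629.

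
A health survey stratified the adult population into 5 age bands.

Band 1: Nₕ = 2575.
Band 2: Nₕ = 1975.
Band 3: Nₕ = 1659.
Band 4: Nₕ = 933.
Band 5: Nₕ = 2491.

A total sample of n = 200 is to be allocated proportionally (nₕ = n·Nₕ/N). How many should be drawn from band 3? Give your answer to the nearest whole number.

34

Share of band 3 = 1659/9633 = 0.17222.
Allocate 200 × 0.17222 = 34.444... → 34.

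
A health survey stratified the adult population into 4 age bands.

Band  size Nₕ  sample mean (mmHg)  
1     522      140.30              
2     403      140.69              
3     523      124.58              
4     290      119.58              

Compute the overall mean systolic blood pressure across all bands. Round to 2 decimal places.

x̄_st = (Σ Nₕx̄ₕ) / (Σ Nₕ) = (522·140.30 + 403·140.69 + 523·124.58 + 290·119.58) / 1738
= 229768.21 / 1738 = 132.2027... → 132.20.

132.20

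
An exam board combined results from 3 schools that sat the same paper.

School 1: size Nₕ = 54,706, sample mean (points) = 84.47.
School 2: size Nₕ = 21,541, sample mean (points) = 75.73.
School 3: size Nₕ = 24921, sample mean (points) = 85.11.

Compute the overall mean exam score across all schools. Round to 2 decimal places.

N = 54706 + 21541 + 24921 = 101168.
The stratified mean weights each stratum mean by its population share Nₕ/N.
Σ Nₕx̄ₕ = 54706·84.47 + 21541·75.73 + 24921·85.11 = 4621015.82 + 1631299.93 + 2121026.31 = 8373342.06.
Divide by N: 8373342.06 / 101168 = 82.7667... → 82.77.

82.77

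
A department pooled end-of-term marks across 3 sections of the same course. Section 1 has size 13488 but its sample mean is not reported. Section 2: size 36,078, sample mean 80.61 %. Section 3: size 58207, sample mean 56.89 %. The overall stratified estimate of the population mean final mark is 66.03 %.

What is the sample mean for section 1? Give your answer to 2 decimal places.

N = 13488 + 36078 + 58207 = 107773.
Overall total = μ·N = 66.03·107773 = 7116251.19.
Subtract the known strata: 36078·80.61 + 58207·56.89 = 6219643.81.
Remaining total for section 1: 7116251.19 − 6219643.81 = 896607.38.
Divide by its size: 896607.38 / 13488 = 66.4744... → 66.47.

66.47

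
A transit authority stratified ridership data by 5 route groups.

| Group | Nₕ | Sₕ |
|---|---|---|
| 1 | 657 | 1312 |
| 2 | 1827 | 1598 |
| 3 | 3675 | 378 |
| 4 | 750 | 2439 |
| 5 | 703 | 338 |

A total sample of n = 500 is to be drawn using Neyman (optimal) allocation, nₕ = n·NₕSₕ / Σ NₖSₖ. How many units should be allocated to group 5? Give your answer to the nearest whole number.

16

1: NₕSₕ = 657·1312 = 861984
2: NₕSₕ = 1827·1598 = 2919546
3: NₕSₕ = 3675·378 = 1389150
4: NₕSₕ = 750·2439 = 1829250
5: NₕSₕ = 703·338 = 237614
Σ NₕSₕ = 7237544.
n_5 = 500·237614/7237544 = 16.415... → 16.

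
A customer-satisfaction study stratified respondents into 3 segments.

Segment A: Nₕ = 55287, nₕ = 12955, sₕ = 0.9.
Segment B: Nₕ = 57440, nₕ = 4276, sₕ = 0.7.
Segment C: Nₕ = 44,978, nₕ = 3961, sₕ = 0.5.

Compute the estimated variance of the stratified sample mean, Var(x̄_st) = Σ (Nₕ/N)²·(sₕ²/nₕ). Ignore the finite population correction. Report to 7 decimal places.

N = 157705; Wₕ = Nₕ/N.
segment A: (55287/157705)²·0.9²/12955 = 0.0000076843
segment B: (57440/157705)²·0.7²/4276 = 0.0000152018
segment C: (44978/157705)²·0.5²/3961 = 0.0000051339
Sum = 0.0000280200 → 0.0000280.

0.0000280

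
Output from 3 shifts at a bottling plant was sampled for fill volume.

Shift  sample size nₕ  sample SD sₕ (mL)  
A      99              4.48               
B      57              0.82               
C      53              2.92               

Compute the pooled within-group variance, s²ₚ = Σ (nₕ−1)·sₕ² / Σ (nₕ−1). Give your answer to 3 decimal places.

11.883

Degrees of freedom: 98 + 56 + 52 = 206.
Σ(nₕ−1)sₕ² = 98·20.0704 + 56·0.6724 + 52·8.5264 = 2447.9264.
s²ₚ = 2447.9264 / 206 = 11.88314... → 11.883.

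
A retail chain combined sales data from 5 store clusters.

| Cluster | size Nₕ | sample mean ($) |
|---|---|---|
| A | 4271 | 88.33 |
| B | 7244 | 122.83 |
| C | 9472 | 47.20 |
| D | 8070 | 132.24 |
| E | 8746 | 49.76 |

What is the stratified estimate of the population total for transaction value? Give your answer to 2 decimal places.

Population total = Σ Nₕ·x̄ₕ (each stratum's size times its mean).
4271·88.33 + 7244·122.83 + 9472·47.20 + 8070·132.24 + 8746·49.76 = 377257.43 + 889780.52 + 447078.4 + 1067176.8 + 435200.96 = 3216494.11.

3216494.11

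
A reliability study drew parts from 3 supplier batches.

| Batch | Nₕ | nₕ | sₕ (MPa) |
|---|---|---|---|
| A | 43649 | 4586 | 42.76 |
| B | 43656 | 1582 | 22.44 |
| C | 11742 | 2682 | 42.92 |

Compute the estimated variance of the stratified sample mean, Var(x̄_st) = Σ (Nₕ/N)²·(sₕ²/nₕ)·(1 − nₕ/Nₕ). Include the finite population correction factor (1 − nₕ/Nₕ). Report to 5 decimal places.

N = 99047. Term for each stratum: Wₕ²sₕ²/nₕ·(1−nₕ/Nₕ).
Var(x̄_st) = 0.06929447 + 0.05959562 + 0.00744815 = 0.13633824 → 0.13634.

0.13634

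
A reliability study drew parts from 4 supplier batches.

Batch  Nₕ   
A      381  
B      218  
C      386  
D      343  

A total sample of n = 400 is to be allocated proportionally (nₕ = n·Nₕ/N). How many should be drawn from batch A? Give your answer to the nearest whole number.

Share of batch A = 381/1328 = 0.28690.
Allocate 400 × 0.28690 = 114.759... → 115.

115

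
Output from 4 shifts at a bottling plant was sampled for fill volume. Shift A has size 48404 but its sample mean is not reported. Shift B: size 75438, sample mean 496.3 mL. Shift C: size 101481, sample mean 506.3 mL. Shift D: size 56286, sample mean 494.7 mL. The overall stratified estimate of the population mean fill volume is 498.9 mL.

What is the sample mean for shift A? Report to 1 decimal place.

492.3

N = 48404 + 75438 + 101481 + 56286 = 281609.
Overall total = μ·N = 498.9·281609 = 140494730.1.
Subtract the known strata: 75438·496.3 + 101481·506.3 + 56286·494.7 = 116664393.9.
Remaining total for shift A: 140494730.1 − 116664393.9 = 23830336.2.
Divide by its size: 23830336.2 / 48404 = 492.322... → 492.3.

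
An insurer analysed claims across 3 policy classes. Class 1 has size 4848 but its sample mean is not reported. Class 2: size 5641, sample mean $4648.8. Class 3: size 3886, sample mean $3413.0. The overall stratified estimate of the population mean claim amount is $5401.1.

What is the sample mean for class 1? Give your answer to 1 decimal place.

7870.1

Σ Nₕx̄ₕ = N·μ, so 4848·x̄_1 = 14375·5401.1 − (5641·4648.8 + 3886·3413.0).
= 77640812.5 − 39486798.8 = 38154013.7.
x̄_1 = 38154013.7 / 4848 = 7870.052... → 7870.1.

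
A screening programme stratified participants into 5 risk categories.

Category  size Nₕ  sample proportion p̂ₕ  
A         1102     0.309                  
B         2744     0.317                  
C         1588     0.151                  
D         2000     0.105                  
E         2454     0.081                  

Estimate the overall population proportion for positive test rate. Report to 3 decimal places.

Wₕ = Nₕ/N with N = 9888: 0.1114, 0.2775, 0.1606, 0.2023, 0.2482.
p̂_st = 0.1114·0.309 + 0.2775·0.317 + 0.1606·0.151 + 0.2023·0.105 + 0.2482·0.081 ≈ 0.18800... → 0.188.

0.188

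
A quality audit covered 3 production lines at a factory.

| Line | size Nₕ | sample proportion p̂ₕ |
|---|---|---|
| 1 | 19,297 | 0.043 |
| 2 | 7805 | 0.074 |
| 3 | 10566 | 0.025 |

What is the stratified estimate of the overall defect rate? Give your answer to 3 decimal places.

Wₕ = Nₕ/N with N = 37668: 0.5123, 0.2072, 0.2805.
p̂_st = 0.5123·0.043 + 0.2072·0.074 + 0.2805·0.025 ≈ 0.04437... → 0.044.

0.044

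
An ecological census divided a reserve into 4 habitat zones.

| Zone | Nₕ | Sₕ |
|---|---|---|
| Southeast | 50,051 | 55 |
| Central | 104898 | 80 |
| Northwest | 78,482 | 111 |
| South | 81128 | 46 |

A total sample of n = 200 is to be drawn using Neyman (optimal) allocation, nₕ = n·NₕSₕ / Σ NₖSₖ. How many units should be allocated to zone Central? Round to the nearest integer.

71

Southeast: NₕSₕ = 50051·55 = 2752805
Central: NₕSₕ = 104898·80 = 8391840
Northwest: NₕSₕ = 78482·111 = 8711502
South: NₕSₕ = 81128·46 = 3731888
Σ NₕSₕ = 23588035.
n_Central = 200·8391840/23588035 = 71.153... → 71.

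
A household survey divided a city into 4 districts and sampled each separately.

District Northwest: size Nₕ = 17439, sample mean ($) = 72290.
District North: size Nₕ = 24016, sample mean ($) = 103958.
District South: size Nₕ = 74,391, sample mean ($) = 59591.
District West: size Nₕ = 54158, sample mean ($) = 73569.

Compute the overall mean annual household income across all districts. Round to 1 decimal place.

71614.2

N = 170004; weights Wₕ = Nₕ/N = (0.1026, 0.1413, 0.4376, 0.3186).
x̄_st = Σ Wₕ·x̄ₕ = 0.1026·72290 + 0.1413·103958 + 0.4376·59591 + 0.3186·73569 ≈ 71614.224...
→ 71614.2.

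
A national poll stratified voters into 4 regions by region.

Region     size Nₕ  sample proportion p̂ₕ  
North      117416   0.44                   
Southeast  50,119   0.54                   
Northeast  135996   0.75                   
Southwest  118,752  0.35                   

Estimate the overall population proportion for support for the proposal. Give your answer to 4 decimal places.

Wₕ = Nₕ/N with N = 422283: 0.2781, 0.1187, 0.3220, 0.2812.
p̂_st = 0.2781·0.44 + 0.1187·0.54 + 0.3220·0.75 + 0.2812·0.35 ≈ 0.526395... → 0.5264.

0.5264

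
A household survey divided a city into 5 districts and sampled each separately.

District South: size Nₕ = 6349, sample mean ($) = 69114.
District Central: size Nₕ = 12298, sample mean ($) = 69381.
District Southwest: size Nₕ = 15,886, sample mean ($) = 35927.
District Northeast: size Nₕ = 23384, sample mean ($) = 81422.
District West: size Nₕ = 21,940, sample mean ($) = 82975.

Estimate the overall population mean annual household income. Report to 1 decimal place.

N = 79857; weights Wₕ = Nₕ/N = (0.0795, 0.1540, 0.1989, 0.2928, 0.2747).
x̄_st = Σ Wₕ·x̄ₕ = 0.0795·69114 + 0.1540·69381 + 0.1989·35927 + 0.2928·81422 + 0.2747·82975 ≈ 69965.466...
→ 69965.5.

69965.5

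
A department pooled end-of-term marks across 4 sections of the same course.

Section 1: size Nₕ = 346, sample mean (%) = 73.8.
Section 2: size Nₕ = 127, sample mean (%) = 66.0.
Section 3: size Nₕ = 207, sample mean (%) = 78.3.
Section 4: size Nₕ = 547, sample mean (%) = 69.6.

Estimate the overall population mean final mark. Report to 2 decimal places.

N = 1227; weights Wₕ = Nₕ/N = (0.2820, 0.1035, 0.1687, 0.4458).
x̄_st = Σ Wₕ·x̄ₕ = 0.2820·73.8 + 0.1035·66.0 + 0.1687·78.3 + 0.4458·69.6 ≈ 71.8795...
→ 71.88.

71.88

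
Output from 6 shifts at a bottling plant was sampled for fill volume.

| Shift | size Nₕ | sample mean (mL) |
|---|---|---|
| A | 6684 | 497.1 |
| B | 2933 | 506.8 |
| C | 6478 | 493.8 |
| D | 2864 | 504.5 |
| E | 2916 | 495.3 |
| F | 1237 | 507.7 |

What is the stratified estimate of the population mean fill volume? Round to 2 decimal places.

498.66

N = 6684 + 2933 + 6478 + 2864 + 2916 + 1237 = 23112.
Weight each subgroup mean by Nₕ/N and sum.
Σ Nₕx̄ₕ = 6684·497.1 + 2933·506.8 + 6478·493.8 + 2864·504.5 + 2916·495.3 + 1237·507.7 = 3322616.4 + 1486444.4 + 3198836.4 + 1444888 + 1444294.8 + 628024.9 = 11525104.9.
Divide by N: 11525104.9 / 23112 = 498.6632... → 498.66.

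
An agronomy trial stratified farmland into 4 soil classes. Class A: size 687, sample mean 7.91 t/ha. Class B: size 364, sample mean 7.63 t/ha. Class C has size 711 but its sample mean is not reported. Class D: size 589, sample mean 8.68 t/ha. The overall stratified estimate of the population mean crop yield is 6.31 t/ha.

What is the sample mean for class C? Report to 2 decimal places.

2.12

N = 687 + 364 + 711 + 589 = 2351.
Overall total = μ·N = 6.31·2351 = 14834.81.
Subtract the known strata: 687·7.91 + 364·7.63 + 589·8.68 = 13324.01.
Remaining total for class C: 14834.81 − 13324.01 = 1510.8.
Divide by its size: 1510.8 / 711 = 2.1249... → 2.12.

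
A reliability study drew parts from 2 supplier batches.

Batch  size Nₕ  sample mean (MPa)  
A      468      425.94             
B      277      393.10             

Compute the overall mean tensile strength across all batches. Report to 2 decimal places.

413.73

N = 468 + 277 = 745.
Weight each subgroup mean by Nₕ/N and sum.
Σ Nₕx̄ₕ = 468·425.94 + 277·393.10 = 199339.92 + 108888.7 = 308228.62.
Divide by N: 308228.62 / 745 = 413.7297... → 413.73.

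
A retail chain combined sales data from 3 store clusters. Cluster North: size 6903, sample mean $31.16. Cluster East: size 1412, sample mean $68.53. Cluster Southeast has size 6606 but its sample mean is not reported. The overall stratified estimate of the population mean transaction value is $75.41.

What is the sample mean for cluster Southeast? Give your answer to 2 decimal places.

123.12

N = 6903 + 1412 + 6606 = 14921.
Overall total = μ·N = 75.41·14921 = 1125192.61.
Subtract the known strata: 6903·31.16 + 1412·68.53 = 311861.84.
Remaining total for cluster Southeast: 1125192.61 − 311861.84 = 813330.77.
Divide by its size: 813330.77 / 6606 = 123.1200... → 123.12.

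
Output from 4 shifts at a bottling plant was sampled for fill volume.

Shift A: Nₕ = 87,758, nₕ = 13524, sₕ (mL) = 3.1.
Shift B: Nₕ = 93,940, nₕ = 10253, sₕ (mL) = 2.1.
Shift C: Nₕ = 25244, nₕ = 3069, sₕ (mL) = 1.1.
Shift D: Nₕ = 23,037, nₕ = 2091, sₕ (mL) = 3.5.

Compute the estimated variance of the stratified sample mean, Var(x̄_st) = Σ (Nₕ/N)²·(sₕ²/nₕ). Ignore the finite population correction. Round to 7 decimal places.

0.0002388

N = 229979; Wₕ = Nₕ/N.
shift A: (87758/229979)²·3.1²/13524 = 0.0001034702
shift B: (93940/229979)²·2.1²/10253 = 0.0000717649
shift C: (25244/229979)²·1.1²/3069 = 0.0000047504
shift D: (23037/229979)²·3.5²/2091 = 0.0000587838
Sum = 0.0002387693 → 0.0002388.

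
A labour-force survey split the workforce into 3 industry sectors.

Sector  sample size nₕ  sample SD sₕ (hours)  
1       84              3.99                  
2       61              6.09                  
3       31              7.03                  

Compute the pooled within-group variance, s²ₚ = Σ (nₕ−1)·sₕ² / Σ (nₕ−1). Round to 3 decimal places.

Degrees of freedom: 83 + 60 + 30 = 173.
Σ(nₕ−1)sₕ² = 83·15.9201 + 60·37.0881 + 30·49.4209 = 5029.2813.
s²ₚ = 5029.2813 / 173 = 29.07099... → 29.071.

29.071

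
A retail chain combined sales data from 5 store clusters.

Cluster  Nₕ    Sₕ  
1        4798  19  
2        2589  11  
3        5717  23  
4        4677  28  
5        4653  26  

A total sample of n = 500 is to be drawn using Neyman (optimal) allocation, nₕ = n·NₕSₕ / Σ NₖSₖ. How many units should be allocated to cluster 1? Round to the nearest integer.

91

Σ NₕSₕ = 4798·19 + 2589·11 + 5717·23 + 4677·28 + 4653·26 = 503066.
Share for 1: 91162/503066 = 0.18121.
n_1 = 500 × 0.18121 = 90.606... → 91.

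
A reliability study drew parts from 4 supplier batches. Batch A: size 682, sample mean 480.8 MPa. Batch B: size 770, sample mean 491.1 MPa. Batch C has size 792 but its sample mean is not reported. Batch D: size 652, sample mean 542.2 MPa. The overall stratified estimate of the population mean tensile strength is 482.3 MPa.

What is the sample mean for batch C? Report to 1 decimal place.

N = 682 + 770 + 792 + 652 = 2896.
Overall total = μ·N = 482.3·2896 = 1396740.8.
Subtract the known strata: 682·480.8 + 770·491.1 + 652·542.2 = 1059567.
Remaining total for batch C: 1396740.8 − 1059567 = 337173.8.
Divide by its size: 337173.8 / 792 = 425.724... → 425.7.

425.7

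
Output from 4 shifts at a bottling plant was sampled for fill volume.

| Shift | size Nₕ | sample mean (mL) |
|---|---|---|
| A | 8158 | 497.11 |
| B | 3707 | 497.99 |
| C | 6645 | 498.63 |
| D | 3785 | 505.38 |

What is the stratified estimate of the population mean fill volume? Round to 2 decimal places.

x̄_st = (Σ Nₕx̄ₕ) / (Σ Nₕ) = (8158·497.11 + 3707·497.99 + 6645·498.63 + 3785·505.38) / 22295
= 11127731.96 / 22295 = 499.1133... → 499.11.

499.11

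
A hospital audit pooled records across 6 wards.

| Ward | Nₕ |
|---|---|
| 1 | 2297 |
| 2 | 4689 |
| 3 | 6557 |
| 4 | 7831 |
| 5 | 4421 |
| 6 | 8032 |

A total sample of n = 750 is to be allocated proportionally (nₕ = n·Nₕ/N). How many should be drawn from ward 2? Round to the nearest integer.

Share of ward 2 = 4689/33827 = 0.13862.
Allocate 750 × 0.13862 = 103.963... → 104.

104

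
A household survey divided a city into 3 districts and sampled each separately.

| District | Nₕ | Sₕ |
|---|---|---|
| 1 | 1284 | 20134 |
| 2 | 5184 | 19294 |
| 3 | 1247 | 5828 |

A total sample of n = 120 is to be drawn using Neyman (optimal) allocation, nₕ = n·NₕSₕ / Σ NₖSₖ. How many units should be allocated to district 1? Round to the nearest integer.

Σ NₕSₕ = 1284·20134 + 5184·19294 + 1247·5828 = 133139668.
Share for 1: 25852056/133139668 = 0.19417.
n_1 = 120 × 0.19417 = 23.301... → 23.

23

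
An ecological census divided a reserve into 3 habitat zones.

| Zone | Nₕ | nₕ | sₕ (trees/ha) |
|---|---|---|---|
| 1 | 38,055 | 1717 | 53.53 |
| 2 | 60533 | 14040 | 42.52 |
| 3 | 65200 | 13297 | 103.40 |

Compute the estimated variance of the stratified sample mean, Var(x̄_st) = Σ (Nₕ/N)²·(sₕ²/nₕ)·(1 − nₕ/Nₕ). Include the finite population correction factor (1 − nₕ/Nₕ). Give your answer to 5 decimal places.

0.20097

N = 163788. Term for each stratum: Wₕ²sₕ²/nₕ·(1−nₕ/Nₕ).
Var(x̄_st) = 0.08602660 + 0.01350937 + 0.10142927 = 0.20096524 → 0.20097.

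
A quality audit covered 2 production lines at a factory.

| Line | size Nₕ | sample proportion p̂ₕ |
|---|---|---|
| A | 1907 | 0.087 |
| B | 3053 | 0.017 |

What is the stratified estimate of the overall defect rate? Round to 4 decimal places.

0.0439

Wₕ = Nₕ/N with N = 4960: 0.3845, 0.6155.
p̂_st = 0.3845·0.087 + 0.6155·0.017 ≈ 0.043913... → 0.0439.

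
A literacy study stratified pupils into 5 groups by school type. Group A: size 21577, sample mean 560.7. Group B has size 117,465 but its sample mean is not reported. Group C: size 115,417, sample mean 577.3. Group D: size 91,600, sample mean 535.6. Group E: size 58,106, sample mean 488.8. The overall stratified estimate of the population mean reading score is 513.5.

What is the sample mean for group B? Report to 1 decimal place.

437.1

N = 21577 + 117465 + 115417 + 91600 + 58106 = 404165.
Overall total = μ·N = 513.5·404165 = 207538727.5.
Subtract the known strata: 21577·560.7 + 115417·577.3 + 91600·535.6 + 58106·488.8 = 156191630.8.
Remaining total for group B: 207538727.5 − 156191630.8 = 51347096.7.
Divide by its size: 51347096.7 / 117465 = 437.127... → 437.1.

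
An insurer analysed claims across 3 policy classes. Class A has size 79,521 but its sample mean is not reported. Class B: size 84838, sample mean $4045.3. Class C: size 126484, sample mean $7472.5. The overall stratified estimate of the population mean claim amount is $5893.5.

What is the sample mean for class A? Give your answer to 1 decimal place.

5353.8

N = 79521 + 84838 + 126484 = 290843.
Overall total = μ·N = 5893.5·290843 = 1714083220.5.
Subtract the known strata: 84838·4045.3 + 126484·7472.5 = 1288346851.4.
Remaining total for class A: 1714083220.5 − 1288346851.4 = 425736369.1.
Divide by its size: 425736369.1 / 79521 = 5353.760... → 5353.8.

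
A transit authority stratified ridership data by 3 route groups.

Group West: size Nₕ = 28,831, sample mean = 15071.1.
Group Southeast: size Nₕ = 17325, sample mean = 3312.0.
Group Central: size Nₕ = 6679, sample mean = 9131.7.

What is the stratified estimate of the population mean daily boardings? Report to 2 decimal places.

x̄_st = (Σ Nₕx̄ₕ) / (Σ Nₕ) = (28831·15071.1 + 17325·3312.0 + 6679·9131.7) / 52835
= 552885908.4 / 52835 = 10464.3874... → 10464.39.

10464.39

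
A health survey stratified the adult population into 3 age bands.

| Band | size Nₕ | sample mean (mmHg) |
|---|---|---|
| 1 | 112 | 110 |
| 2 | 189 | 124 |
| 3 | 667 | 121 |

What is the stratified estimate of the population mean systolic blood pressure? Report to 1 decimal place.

N = 968; weights Wₕ = Nₕ/N = (0.1157, 0.1952, 0.6890).
x̄_st = Σ Wₕ·x̄ₕ = 0.1157·110 + 0.1952·124 + 0.6890·121 ≈ 120.313...
→ 120.3.

120.3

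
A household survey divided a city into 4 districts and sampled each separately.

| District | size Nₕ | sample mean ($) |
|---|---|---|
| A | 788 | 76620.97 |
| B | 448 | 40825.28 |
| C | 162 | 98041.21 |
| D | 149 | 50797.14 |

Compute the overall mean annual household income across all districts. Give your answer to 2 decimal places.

N = 788 + 448 + 162 + 149 = 1547.
The stratified mean weights each stratum mean by its population share Nₕ/N.
Σ Nₕx̄ₕ = 788·76620.97 + 448·40825.28 + 162·98041.21 + 149·50797.14 = 60377324.36 + 18289725.44 + 15882676.02 + 7568773.86 = 102118499.68.
Divide by N: 102118499.68 / 1547 = 66010.6656... → 66010.67.

66010.67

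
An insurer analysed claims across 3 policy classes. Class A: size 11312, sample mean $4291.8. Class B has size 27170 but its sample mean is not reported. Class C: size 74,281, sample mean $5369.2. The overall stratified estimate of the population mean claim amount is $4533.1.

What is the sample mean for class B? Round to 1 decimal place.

Σ Nₕx̄ₕ = N·μ, so 27170·x̄_B = 112763·4533.1 − (11312·4291.8 + 74281·5369.2).
= 511165955.3 − 447378386.8 = 63787568.5.
x̄_B = 63787568.5 / 27170 = 2347.721... → 2347.7.

2347.7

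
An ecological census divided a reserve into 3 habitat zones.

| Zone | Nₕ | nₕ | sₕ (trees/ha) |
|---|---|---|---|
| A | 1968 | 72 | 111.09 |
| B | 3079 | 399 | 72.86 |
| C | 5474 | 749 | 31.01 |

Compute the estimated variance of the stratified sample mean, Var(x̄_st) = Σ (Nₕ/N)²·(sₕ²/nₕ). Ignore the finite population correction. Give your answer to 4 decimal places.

7.4843

N = 10521; Wₕ = Nₕ/N.
zone A: (1968/10521)²·111.09²/72 = 5.9972698
zone B: (3079/10521)²·72.86²/399 = 1.1394907
zone C: (5474/10521)²·31.01²/749 = 0.3475500
Sum = 7.4843104 → 7.4843.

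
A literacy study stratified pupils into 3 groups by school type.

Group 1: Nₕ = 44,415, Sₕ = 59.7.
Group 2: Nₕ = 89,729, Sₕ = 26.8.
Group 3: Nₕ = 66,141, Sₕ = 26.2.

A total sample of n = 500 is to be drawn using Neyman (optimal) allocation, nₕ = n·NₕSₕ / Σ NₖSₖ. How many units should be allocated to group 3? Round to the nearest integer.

Σ NₕSₕ = 44415·59.7 + 89729·26.8 + 66141·26.2 = 6789206.9.
Share for 3: 1732894.2/6789206.9 = 0.25524.
n_3 = 500 × 0.25524 = 127.621... → 128.

128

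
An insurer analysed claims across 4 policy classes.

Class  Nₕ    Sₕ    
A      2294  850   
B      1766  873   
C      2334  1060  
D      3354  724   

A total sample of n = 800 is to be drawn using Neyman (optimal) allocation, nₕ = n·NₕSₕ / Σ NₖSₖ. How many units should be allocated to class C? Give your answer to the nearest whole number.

Σ NₕSₕ = 2294·850 + 1766·873 + 2334·1060 + 3354·724 = 8393954.
Share for C: 2474040/8393954 = 0.29474.
n_C = 800 × 0.29474 = 235.793... → 236.

236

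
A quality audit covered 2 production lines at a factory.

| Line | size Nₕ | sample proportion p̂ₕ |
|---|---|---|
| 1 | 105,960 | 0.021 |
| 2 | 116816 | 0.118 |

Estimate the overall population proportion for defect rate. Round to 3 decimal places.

0.072

N = 105960 + 116816 = 222776.
Overall proportion = Σ (Nₕ/N)·p̂ₕ.
Σ Nₕp̂ₕ = 2225.16 + 13784.288 = 16009.448.
16009.448 / 222776 = 0.07186... → 0.072.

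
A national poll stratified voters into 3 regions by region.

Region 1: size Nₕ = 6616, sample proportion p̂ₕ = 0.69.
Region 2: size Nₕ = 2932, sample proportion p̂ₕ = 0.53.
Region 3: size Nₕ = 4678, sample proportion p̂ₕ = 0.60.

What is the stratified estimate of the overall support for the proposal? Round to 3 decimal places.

N = 6616 + 2932 + 4678 = 14226.
Overall proportion = Σ (Nₕ/N)·p̂ₕ.
Σ Nₕp̂ₕ = 4565.04 + 1553.96 + 2806.8 = 8925.8.
8925.8 / 14226 = 0.62743... → 0.627.

0.627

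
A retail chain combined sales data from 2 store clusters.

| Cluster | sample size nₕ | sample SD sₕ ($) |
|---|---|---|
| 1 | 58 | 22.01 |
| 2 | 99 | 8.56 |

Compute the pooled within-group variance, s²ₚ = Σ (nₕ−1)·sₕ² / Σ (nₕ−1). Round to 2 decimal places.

Degrees of freedom: 57 + 98 = 155.
Σ(nₕ−1)sₕ² = 57·484.4401 + 98·73.2736 = 34793.8985.
s²ₚ = 34793.8985 / 155 = 224.4768... → 224.48.

224.48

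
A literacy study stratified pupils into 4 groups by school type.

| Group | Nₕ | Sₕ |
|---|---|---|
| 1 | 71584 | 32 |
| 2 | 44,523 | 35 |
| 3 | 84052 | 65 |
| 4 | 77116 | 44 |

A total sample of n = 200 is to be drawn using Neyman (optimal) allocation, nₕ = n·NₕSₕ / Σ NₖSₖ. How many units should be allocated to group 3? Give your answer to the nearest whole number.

1: NₕSₕ = 71584·32 = 2290688
2: NₕSₕ = 44523·35 = 1558305
3: NₕSₕ = 84052·65 = 5463380
4: NₕSₕ = 77116·44 = 3393104
Σ NₕSₕ = 12705477.
n_3 = 200·5463380/12705477 = 86.000... → 86.

86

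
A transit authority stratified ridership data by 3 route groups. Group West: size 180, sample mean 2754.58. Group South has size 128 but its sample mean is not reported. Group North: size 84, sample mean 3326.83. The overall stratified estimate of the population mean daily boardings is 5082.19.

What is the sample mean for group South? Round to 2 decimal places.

9507.35

Σ Nₕx̄ₕ = N·μ, so 128·x̄_South = 392·5082.19 − (180·2754.58 + 84·3326.83).
= 1992218.48 − 775278.12 = 1216940.36.
x̄_South = 1216940.36 / 128 = 9507.3466... → 9507.35.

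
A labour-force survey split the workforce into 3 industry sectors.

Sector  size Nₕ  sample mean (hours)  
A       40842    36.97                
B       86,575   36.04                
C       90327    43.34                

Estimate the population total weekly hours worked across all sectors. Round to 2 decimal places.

8544863.92

Estimate total by summing Nₕ·x̄ₕ over strata.
40842·36.97 + 86575·36.04 + 90327·43.34 = 1509928.74 + 3120163 + 3914772.18 = 8544863.92.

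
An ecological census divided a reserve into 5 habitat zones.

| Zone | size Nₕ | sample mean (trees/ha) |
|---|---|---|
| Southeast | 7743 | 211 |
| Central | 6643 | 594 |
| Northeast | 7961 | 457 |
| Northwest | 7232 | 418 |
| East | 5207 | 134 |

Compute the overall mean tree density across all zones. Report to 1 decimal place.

371.9

x̄_st = (Σ Nₕx̄ₕ) / (Σ Nₕ) = (7743·211 + 6643·594 + 7961·457 + 7232·418 + 5207·134) / 34786
= 12938606 / 34786 = 371.949... → 371.9.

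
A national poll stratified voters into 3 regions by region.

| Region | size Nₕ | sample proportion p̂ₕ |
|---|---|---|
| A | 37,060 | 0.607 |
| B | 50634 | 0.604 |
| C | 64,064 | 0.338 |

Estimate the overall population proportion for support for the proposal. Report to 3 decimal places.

Wₕ = Nₕ/N with N = 151758: 0.2442, 0.3336, 0.4221.
p̂_st = 0.2442·0.607 + 0.3336·0.604 + 0.4221·0.338 ≈ 0.49244... → 0.492.

0.492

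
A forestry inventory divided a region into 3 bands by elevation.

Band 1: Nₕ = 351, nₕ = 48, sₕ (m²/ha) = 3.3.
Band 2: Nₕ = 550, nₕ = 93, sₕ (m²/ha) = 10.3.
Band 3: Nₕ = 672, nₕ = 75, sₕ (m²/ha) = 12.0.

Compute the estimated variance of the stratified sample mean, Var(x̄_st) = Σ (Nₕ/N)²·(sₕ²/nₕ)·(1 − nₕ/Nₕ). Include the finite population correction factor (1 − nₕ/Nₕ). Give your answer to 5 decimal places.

0.43694

N = 1573; Wₕ = Nₕ/N.
band 1: (351/1573)²·3.3²/48·(1 − 48/351) = 0.00975167
band 2: (550/1573)²·10.3²/93·(1 − 93/550) = 0.11588119
band 3: (672/1573)²·12.0²/75·(1 − 75/672) = 0.31130593
Sum = 0.43693878 → 0.43694.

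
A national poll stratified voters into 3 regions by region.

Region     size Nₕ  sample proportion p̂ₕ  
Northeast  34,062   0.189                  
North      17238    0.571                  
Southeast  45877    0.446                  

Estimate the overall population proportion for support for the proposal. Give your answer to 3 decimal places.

0.378

Wₕ = Nₕ/N with N = 97177: 0.3505, 0.1774, 0.4721.
p̂_st = 0.3505·0.189 + 0.1774·0.571 + 0.4721·0.446 ≈ 0.37809... → 0.378.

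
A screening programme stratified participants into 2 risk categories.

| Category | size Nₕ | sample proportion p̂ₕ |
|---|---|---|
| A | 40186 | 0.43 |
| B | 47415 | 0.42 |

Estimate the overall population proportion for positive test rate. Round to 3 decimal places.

N = 40186 + 47415 = 87601.
Overall proportion = Σ (Nₕ/N)·p̂ₕ.
Σ Nₕp̂ₕ = 17279.98 + 19914.3 = 37194.28.
37194.28 / 87601 = 0.42459... → 0.425.

0.425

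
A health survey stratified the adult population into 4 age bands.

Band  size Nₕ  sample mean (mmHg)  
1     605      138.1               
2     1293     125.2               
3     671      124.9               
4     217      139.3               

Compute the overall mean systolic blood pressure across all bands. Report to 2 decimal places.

N = 605 + 1293 + 671 + 217 = 2786.
The stratified mean weights each stratum mean by its population share Nₕ/N.
Σ Nₕx̄ₕ = 605·138.1 + 1293·125.2 + 671·124.9 + 217·139.3 = 83550.5 + 161883.6 + 83807.9 + 30228.1 = 359470.1.
Divide by N: 359470.1 / 2786 = 129.0273... → 129.03.

129.03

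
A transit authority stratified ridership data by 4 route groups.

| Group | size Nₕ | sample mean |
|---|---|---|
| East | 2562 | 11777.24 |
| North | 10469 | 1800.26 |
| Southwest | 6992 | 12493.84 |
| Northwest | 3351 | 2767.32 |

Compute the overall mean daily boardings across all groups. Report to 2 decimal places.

N = 2562 + 10469 + 6992 + 3351 = 23374.
Weight each subgroup mean by Nₕ/N and sum.
Σ Nₕx̄ₕ = 2562·11777.24 + 10469·1800.26 + 6992·12493.84 + 3351·2767.32 = 30173288.88 + 18846921.94 + 87356929.28 + 9273289.32 = 145650429.42.
Divide by N: 145650429.42 / 23374 = 6231.3010... → 6231.30.

6231.30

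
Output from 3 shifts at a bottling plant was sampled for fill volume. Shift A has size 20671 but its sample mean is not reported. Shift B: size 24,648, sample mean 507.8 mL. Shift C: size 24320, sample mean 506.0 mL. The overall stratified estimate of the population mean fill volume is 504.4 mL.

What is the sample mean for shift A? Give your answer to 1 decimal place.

498.5

N = 20671 + 24648 + 24320 = 69639.
Overall total = μ·N = 504.4·69639 = 35125911.6.
Subtract the known strata: 24648·507.8 + 24320·506.0 = 24822174.4.
Remaining total for shift A: 35125911.6 − 24822174.4 = 10303737.2.
Divide by its size: 10303737.2 / 20671 = 498.463... → 498.5.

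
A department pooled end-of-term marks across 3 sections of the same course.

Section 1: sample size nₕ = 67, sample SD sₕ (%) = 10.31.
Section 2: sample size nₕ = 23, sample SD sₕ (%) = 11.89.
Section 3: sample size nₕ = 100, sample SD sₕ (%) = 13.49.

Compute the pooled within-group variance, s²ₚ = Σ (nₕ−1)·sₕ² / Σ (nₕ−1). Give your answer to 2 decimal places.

1: (67−1)·10.31² = 66·106.2961 = 7015.5426
2: (23−1)·11.89² = 22·141.3721 = 3110.1862
3: (100−1)·13.49² = 99·181.9801 = 18016.0299
Numerator = 28141.7587; denominator = Σ(nₕ−1) = 187.
s²ₚ = 28141.7587/187 = 150.4907... → 150.49.

150.49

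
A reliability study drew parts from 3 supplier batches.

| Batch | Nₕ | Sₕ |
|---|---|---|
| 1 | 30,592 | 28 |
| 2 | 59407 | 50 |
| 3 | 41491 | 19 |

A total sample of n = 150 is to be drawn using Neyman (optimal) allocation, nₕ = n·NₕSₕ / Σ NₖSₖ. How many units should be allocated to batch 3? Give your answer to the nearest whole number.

1: NₕSₕ = 30592·28 = 856576
2: NₕSₕ = 59407·50 = 2970350
3: NₕSₕ = 41491·19 = 788329
Σ NₕSₕ = 4615255.
n_3 = 150·788329/4615255 = 25.621... → 26.

26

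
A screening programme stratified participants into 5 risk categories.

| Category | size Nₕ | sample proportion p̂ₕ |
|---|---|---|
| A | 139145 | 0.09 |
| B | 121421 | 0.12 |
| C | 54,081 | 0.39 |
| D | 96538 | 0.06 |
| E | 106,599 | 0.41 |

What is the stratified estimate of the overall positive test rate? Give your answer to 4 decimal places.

N = 139145 + 121421 + 54081 + 96538 + 106599 = 517784.
Overall proportion = Σ (Nₕ/N)·p̂ₕ.
Σ Nₕp̂ₕ = 12523.05 + 14570.52 + 21091.59 + 5792.28 + 43705.59 = 97683.03.
97683.03 / 517784 = 0.188656... → 0.1887.

0.1887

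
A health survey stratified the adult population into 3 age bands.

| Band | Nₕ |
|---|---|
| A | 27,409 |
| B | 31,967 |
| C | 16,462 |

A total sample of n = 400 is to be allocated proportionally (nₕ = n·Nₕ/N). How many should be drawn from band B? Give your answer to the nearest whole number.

Share of band B = 31967/75838 = 0.42152.
Allocate 400 × 0.42152 = 168.607... → 169.

169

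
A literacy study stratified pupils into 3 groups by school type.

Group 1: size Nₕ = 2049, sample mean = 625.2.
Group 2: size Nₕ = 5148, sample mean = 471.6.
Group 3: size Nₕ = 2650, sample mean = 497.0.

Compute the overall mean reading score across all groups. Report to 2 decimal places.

510.40

N = 2049 + 5148 + 2650 = 9847.
Overall mean = Σ (Nₕ/N)·x̄ₕ — weight by population share, not a simple average.
Σ Nₕx̄ₕ = 2049·625.2 + 5148·471.6 + 2650·497.0 = 1281034.8 + 2427796.8 + 1317050 = 5025881.6.
Divide by N: 5025881.6 / 9847 = 510.3972... → 510.40.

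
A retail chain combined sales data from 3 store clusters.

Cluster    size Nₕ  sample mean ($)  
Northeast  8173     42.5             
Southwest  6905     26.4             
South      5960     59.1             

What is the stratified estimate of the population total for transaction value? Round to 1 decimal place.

881880.5

Northeast: 8173·42.5 = 347352.5
Southwest: 6905·26.4 = 182292
South: 5960·59.1 = 352236
τ̂ = Σ Nₕx̄ₕ = 881880.5.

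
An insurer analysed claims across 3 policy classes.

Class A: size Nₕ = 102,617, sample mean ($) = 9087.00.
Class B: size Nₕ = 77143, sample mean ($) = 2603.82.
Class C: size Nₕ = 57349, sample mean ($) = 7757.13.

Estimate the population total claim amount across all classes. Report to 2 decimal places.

1578210813.63

Estimate total by summing Nₕ·x̄ₕ over strata.
102617·9087.00 + 77143·2603.82 + 57349·7757.13 = 932480679 + 200866486.26 + 444863648.37 = 1578210813.63.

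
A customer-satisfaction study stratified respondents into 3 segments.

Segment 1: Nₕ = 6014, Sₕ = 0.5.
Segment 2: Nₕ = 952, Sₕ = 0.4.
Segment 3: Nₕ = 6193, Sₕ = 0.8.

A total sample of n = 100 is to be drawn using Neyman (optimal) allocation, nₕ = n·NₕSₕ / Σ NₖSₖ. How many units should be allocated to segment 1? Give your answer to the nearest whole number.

Σ NₕSₕ = 6014·0.5 + 952·0.4 + 6193·0.8 = 8342.2.
Share for 1: 3007/8342.2 = 0.36046.
n_1 = 100 × 0.36046 = 36.046... → 36.

36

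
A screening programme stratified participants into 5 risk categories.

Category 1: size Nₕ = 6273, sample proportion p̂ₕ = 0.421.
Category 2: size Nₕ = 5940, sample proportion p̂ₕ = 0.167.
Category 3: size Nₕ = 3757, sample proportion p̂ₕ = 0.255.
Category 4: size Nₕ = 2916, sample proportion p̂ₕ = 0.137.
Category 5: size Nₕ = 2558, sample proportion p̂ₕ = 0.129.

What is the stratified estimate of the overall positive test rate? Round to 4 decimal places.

0.2481

Wₕ = Nₕ/N with N = 21444: 0.2925, 0.2770, 0.1752, 0.1360, 0.1193.
p̂_st = 0.2925·0.421 + 0.2770·0.167 + 0.1752·0.255 + 0.1360·0.137 + 0.1193·0.129 ≈ 0.248108... → 0.2481.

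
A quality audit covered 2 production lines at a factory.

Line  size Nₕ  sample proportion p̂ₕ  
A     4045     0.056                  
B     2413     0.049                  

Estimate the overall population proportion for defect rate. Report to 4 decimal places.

N = 4045 + 2413 = 6458.
Overall proportion = Σ (Nₕ/N)·p̂ₕ.
Σ Nₕp̂ₕ = 226.52 + 118.237 = 344.757.
344.757 / 6458 = 0.053384... → 0.0534.

0.0534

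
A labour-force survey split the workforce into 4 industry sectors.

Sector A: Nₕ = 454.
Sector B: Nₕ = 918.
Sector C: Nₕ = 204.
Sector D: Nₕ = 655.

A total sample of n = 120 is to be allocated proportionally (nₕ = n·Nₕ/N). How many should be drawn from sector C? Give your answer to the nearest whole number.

N = 454 + 918 + 204 + 655 = 2231.
n_C = 120·204/2231 = 10.973... → 11.

11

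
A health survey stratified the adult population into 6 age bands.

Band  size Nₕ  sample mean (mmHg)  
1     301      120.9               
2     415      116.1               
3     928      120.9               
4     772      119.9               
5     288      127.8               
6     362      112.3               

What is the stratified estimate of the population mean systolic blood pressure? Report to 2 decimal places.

119.63

x̄_st = (Σ Nₕx̄ₕ) / (Σ Nₕ) = (301·120.9 + 415·116.1 + 928·120.9 + 772·119.9 + 288·127.8 + 362·112.3) / 3066
= 366789.4 / 3066 = 119.6312... → 119.63.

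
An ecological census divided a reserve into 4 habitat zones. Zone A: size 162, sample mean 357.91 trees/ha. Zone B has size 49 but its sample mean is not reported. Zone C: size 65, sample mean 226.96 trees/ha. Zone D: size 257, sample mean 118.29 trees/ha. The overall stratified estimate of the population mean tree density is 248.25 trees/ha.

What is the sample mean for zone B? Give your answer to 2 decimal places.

Σ Nₕx̄ₕ = N·μ, so 49·x̄_B = 533·248.25 − (162·357.91 + 65·226.96 + 257·118.29).
= 132317.25 − 103134.35 = 29182.9.
x̄_B = 29182.9 / 49 = 595.5694... → 595.57.

595.57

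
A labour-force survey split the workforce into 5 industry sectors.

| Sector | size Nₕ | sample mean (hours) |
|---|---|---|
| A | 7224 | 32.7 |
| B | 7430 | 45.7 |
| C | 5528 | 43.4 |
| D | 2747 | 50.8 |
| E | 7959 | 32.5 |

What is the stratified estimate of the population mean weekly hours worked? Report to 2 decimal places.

N = 7224 + 7430 + 5528 + 2747 + 7959 = 30888.
The stratified mean weights each stratum mean by its population share Nₕ/N.
Σ Nₕx̄ₕ = 7224·32.7 + 7430·45.7 + 5528·43.4 + 2747·50.8 + 7959·32.5 = 236224.8 + 339551 + 239915.2 + 139547.6 + 258667.5 = 1213906.1.
Divide by N: 1213906.1 / 30888 = 39.3002... → 39.30.

39.30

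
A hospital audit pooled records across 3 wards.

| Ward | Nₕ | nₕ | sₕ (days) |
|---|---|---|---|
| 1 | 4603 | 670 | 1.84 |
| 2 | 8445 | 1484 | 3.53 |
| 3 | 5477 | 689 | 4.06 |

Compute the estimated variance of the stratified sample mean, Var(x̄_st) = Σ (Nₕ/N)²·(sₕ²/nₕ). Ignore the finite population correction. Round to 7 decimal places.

N = 18525; Wₕ = Nₕ/N.
ward 1: (4603/18525)²·1.84²/670 = 0.0003119797
ward 2: (8445/18525)²·3.53²/1484 = 0.0017450119
ward 3: (5477/18525)²·4.06²/689 = 0.0020912304
Sum = 0.0041482220 → 0.0041482.

0.0041482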